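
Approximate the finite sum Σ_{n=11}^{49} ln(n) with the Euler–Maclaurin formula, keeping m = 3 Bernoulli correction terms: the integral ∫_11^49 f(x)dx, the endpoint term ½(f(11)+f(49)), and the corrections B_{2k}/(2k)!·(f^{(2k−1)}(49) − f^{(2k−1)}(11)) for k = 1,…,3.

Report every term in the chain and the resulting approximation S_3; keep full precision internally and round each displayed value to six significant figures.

∫_11^49 ln(x) dx evaluates to 126.322.
½[f(11) + f(49)] = ½[2.39790 + 3.89182] = 3.14486.
So far: 129.467.
Order-1 term: 1/12 · (0.0204082 − 0.0909091) = -0.00587508.
After k=1: 129.461.
Order-2 term: −1/720 · (1.69997e-05 − 0.00150263) = 2.06337e-06.
After k=2: 129.461.
Order-3 term: 1/30240 · (8.49632e-08 − 0.000149021) = -4.92514e-09.

S_3 ≈ 129.461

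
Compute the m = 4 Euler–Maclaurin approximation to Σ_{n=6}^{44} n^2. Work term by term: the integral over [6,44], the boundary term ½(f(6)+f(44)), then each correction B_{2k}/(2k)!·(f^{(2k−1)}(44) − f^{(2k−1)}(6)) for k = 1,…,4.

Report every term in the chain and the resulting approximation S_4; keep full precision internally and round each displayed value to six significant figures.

S_4 ≈ 29315.0

∫_6^44 x^2 dx evaluates to 28322.7.
½[f(6) + f(44)] = ½[36.0000 + 1936.00] = 986.000.
Running total after boundary: 29308.7.
Correction k=1: B_{2}/2! · (f^{(1)}(44) − f^{(1)}(6)) = 1/12 · (88.0000 − 12.0000) = 6.33333.
After k=1: 29315.0.
Correction k=2: B_{4}/4! · (f^{(3)}(44) − f^{(3)}(6)) = −1/720 · (0.00000 − 0.00000) = 0.00000.
After k=2: 29315.0.
Correction k=3: B_{6}/6! · (f^{(5)}(44) − f^{(5)}(6)) = 1/30240 · (0.00000 − 0.00000) = 0.00000.
After k=3: 29315.0.
Correction k=4: B_{8}/8! · (f^{(7)}(44) − f^{(7)}(6)) = −1/1209600 · (0.00000 − 0.00000) = 0.00000.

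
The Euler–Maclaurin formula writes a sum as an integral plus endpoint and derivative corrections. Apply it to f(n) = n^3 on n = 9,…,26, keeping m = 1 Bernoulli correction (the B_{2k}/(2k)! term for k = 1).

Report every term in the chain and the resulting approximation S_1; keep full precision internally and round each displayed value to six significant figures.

∫_9^26 x^3 dx evaluates to 112604.
Endpoint term: (f(9) + f(26))/2 = (729.000 + 17576.0)/2 = 9152.50.
So far: 121756.
Correction k=1: B_{2}/2! · (f^{(1)}(26) − f^{(1)}(9)) = 1/12 · (2028.00 − 243.000) = 148.750.

S_1 ≈ 121905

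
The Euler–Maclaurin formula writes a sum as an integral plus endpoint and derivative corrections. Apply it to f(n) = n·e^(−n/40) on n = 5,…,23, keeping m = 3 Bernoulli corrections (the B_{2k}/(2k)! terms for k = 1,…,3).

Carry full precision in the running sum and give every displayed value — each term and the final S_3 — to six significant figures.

Integral: ∫_5^23 x·e^(−x/40) dx = 170.478.
½[f(5) + f(23)] = ½[4.41248 + 12.9422] = 8.67735.
Running total after boundary: 179.156.
Order-1 term: 1/12 · (0.239150 − 0.772185) = -0.0444196.
Running total after k=1: 179.111.
Order-2 term: −1/720 · (0.000852850 − 0.00158574) = 1.01790e-06.
Running total after k=2: 179.111.
Order-3 term: 1/30240 · (9.72644e-07 − 1.68054e-06) = -2.34091e-11.

S_3 ≈ 179.111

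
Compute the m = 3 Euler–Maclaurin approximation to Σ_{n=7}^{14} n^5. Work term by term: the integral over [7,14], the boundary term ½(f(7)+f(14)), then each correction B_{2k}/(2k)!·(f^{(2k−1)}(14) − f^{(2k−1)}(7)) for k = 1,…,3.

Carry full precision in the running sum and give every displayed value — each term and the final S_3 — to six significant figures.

S_3 ≈ 1.52762e+06

The integral term ∫_7^14 x^5 dx = 1.23531e+06.
Boundary: ½(f(7) + f(14)) = ½(16807.0 + 537824) = 277316.
Running total after boundary: 1.51263e+06.
Correction k=1: B_{2}/2! · (f^{(1)}(14) − f^{(1)}(7)) = 1/12 · (192080 − 12005.0) = 15006.2.
Running total after k=1: 1.52764e+06.
Correction k=2: B_{4}/4! · (f^{(3)}(14) − f^{(3)}(7)) = −1/720 · (11760.0 − 2940.00) = -12.2500.
Running total after k=2: 1.52762e+06.
Correction k=3: B_{6}/6! · (f^{(5)}(14) − f^{(5)}(7)) = 1/30240 · (120.000 − 120.000) = 0.00000.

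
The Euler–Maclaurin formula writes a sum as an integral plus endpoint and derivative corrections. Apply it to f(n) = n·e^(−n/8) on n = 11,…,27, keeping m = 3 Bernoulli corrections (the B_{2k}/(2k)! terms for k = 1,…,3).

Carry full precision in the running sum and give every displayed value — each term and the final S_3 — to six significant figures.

The integral term ∫_11^27 x·e^(−x/8) dx = 28.8505.
Endpoint term: (f(11) + f(27))/2 = (2.78124 + 0.923889)/2 = 1.85256.
Integral + boundary = 30.7031.
Correction k=1: B_{2}/2! · (f^{(1)}(27) − f^{(1)}(11)) = 1/12 · (-0.0812680 − (-0.0948148)) = 0.00112890.
After k=1: 30.7042.
Correction k=2: B_{4}/4! · (f^{(3)}(27) − f^{(3)}(11)) = −1/720 · (-0.000200497 − 0.00641976) = 9.19479e-06.
After k=2: 30.7042.
Correction k=3: B_{6}/6! · (f^{(5)}(27) − f^{(5)}(11)) = 1/30240 · (1.35753e-05 − 0.000223766) = -6.95073e-09.

S_3 ≈ 30.7042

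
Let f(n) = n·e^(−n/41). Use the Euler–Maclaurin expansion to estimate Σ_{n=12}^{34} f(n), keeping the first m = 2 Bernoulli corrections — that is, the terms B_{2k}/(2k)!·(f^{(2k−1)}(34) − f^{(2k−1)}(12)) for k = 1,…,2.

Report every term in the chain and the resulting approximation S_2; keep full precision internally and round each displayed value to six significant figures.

S_2 ≈ 291.645

The integral term ∫_12^34 x·e^(−x/41) dx = 279.787.
½[f(12) + f(34)] = ½[8.95510 + 14.8365] = 11.8958.
Integral + boundary = 291.683.
Correction k=1: B_{2}/2! · (f^{(1)}(34) − f^{(1)}(12)) = 1/12 · (0.0745019 − 0.527842) = -0.0377783.
Running total after k=1: 291.645.
Correction k=2: B_{4}/4! · (f^{(3)}(34) − f^{(3)}(12)) = −1/720 · (0.000563497 − 0.00120188) = 8.86642e-07.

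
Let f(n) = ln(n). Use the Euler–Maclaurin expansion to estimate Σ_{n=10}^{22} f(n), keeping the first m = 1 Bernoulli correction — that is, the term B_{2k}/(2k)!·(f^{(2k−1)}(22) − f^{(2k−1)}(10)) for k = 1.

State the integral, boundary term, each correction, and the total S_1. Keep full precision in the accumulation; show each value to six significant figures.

The integral term ∫_10^22 ln(x) dx = 32.9771.
Boundary: ½(f(10) + f(22)) = ½(2.30259 + 3.09104) = 2.69681.
Running total after boundary: 35.6739.
k=1: B_{2}/(2)! × [f^{(1)}(22) − f^{(1)}(10)] = 1/12 × (0.0454545 − 0.100000) = -0.00454545.

S_1 ≈ 35.6694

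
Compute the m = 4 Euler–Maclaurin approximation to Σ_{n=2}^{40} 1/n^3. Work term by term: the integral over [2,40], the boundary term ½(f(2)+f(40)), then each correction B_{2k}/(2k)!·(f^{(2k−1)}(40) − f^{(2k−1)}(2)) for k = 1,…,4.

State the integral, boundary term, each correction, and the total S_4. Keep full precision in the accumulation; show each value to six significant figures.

S_4 ≈ 0.201697

The integral term ∫_2^40 1/x^3 dx = 0.124688.
½[f(2) + f(40)] = ½[0.125000 + 1.56250e-05] = 0.0625078.
Integral + boundary = 0.187195.
Correction k=1: B_{2}/2! · (f^{(1)}(40) − f^{(1)}(2)) = 1/12 · (-1.17187e-06 − (-0.187500)) = 0.0156249.
Partial sum through k=1: 0.202820.
Correction k=2: B_{4}/4! · (f^{(3)}(40) − f^{(3)}(2)) = −1/720 · (-1.46484e-08 − (-0.937500)) = -0.00130208.
Partial sum through k=2: 0.201518.
Correction k=3: B_{6}/6! · (f^{(5)}(40) − f^{(5)}(2)) = 1/30240 · (-3.84521e-10 − (-9.84375)) = 0.000325521.
Partial sum through k=3: 0.201844.
Correction k=4: B_{8}/8! · (f^{(7)}(40) − f^{(7)}(2)) = −1/1209600 · (-1.73035e-11 − (-177.188)) = -0.000146484.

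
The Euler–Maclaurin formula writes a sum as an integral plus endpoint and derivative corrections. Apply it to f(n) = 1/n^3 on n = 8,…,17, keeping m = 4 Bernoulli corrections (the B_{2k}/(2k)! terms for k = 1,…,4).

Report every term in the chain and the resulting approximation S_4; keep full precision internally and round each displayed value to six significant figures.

S_4 ≈ 0.00721846

Integral: ∫_8^17 1/x^3 dx = 0.00608240.
½[f(8) + f(17)] = ½[0.00195312 + 0.000203542] = 0.00107833.
Integral + boundary = 0.00716073.
Order-1 term: 1/12 · (-3.59191e-05 − (-0.000732422)) = 5.80419e-05.
Running total after k=1: 0.00721877.
Order-2 term: −1/720 · (-2.48575e-06 − (-0.000228882)) = -3.14439e-07.
Running total after k=2: 0.00721846.
Order-3 term: 1/30240 · (-3.61251e-07 − (-0.000150204)) = 4.95511e-09.
Running total after k=3: 0.00721846.
Order-4 term: −1/1209600 · (-9.00003e-08 − (-0.000168979)) = -1.39624e-10.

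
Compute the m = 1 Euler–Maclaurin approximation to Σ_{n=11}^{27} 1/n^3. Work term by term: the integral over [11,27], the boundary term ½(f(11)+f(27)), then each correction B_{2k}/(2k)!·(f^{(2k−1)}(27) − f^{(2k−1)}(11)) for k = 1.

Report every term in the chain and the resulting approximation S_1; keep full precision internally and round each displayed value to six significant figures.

S_1 ≈ 0.00386403

∫_11^27 1/x^3 dx evaluates to 0.00344636.
Endpoint term: (f(11) + f(27))/2 = (0.000751315 + 5.08053e-05)/2 = 0.000401060.
So far: 0.00384742.
k=1: B_{2}/(2)! × [f^{(1)}(27) − f^{(1)}(11)] = 1/12 × (-5.64503e-06 − (-0.000204904)) = 1.66049e-05.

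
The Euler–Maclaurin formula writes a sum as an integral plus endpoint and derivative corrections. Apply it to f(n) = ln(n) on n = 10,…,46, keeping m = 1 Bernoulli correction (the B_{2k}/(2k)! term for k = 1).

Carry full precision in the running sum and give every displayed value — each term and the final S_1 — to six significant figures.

The integral term ∫_10^46 ln(x) dx = 117.092.
½[f(10) + f(46)] = ½[2.30259 + 3.82864] = 3.06561.
So far: 120.157.
Order-1 term: 1/12 · (0.0217391 − 0.100000) = -0.00652174.

S_1 ≈ 120.151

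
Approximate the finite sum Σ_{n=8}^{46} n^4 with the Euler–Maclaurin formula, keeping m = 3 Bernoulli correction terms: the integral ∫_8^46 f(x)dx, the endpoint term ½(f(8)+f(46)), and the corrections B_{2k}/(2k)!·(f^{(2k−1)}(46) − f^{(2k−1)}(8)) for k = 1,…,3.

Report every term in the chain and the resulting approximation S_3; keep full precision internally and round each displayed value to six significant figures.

S_3 ≈ 4.34591e+07

∫_8^46 x^4 dx evaluates to 4.11860e+07.
½[f(8) + f(46)] = ½[4096.00 + 4.47746e+06] = 2.24078e+06.
Integral + boundary = 4.34268e+07.
Order-1 term: 1/12 · (389344 − 2048.00) = 32274.7.
Partial sum through k=1: 4.34591e+07.
Order-2 term: −1/720 · (1104.00 − 192.000) = -1.26667.
Partial sum through k=2: 4.34591e+07.
Order-3 term: 1/30240 · (0.00000 − 0.00000) = 0.00000.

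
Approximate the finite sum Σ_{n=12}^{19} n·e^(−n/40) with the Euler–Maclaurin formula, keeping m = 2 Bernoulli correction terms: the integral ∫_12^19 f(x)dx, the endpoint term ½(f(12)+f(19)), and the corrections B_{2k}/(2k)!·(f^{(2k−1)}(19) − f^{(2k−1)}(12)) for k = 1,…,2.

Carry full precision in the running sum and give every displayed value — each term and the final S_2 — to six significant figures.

Integral: ∫_12^19 x·e^(−x/40) dx = 73.2532.
Endpoint term: (f(12) + f(19))/2 = (8.88982 + 11.8158)/2 = 10.3528.
So far: 83.6060.
Order-1 term: 1/12 · (0.326490 − 0.518573) = -0.0160069.
Partial sum through k=1: 83.5900.
Order-2 term: −1/720 · (0.000981412 − 0.00125013) = 3.73220e-07.

S_2 ≈ 83.5900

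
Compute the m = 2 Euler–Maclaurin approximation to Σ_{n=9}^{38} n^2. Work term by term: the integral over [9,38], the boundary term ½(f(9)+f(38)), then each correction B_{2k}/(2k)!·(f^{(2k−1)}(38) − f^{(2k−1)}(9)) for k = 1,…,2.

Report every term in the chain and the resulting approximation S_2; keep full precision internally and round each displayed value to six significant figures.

∫_9^38 x^2 dx evaluates to 18047.7.
½[f(9) + f(38)] = ½[81.0000 + 1444.00] = 762.500.
Integral + boundary = 18810.2.
Order-1 term: 1/12 · (76.0000 − 18.0000) = 4.83333.
Partial sum through k=1: 18815.0.
Order-2 term: −1/720 · (0.00000 − 0.00000) = 0.00000.

S_2 ≈ 18815.0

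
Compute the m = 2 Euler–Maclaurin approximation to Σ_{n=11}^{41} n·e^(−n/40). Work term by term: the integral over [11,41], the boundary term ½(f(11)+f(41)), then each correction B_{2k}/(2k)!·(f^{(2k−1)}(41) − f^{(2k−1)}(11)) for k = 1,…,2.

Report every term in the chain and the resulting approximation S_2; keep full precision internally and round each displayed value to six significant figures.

S_2 ≈ 398.513

The integral term ∫_11^41 x·e^(−x/40) dx = 387.027.
½[f(11) + f(41)] = ½[8.35529 + 14.7107] = 11.5330.
So far: 398.560.
Order-1 term: 1/12 · (-0.00896991 − 0.550690) = -0.0466383.
After k=1: 398.513.
Order-2 term: −1/720 · (0.000442889 − 0.00129365) = 1.18161e-06.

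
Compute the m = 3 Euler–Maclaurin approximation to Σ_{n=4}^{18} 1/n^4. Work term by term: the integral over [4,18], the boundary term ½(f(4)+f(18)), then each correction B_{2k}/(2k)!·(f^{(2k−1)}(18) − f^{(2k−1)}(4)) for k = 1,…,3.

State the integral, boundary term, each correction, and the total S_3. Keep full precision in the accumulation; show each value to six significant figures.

∫_4^18 1/x^4 dx evaluates to 0.00515118.
Boundary: ½(f(4) + f(18)) = ½(0.00390625 + 9.52599e-06) = 0.00195789.
Running total after boundary: 0.00710907.
Correction k=1: B_{2}/2! · (f^{(1)}(18) − f^{(1)}(4)) = 1/12 · (-2.11689e-06 − (-0.00390625)) = 0.000325344.
After k=1: 0.00743441.
Correction k=2: B_{4}/4! · (f^{(3)}(18) − f^{(3)}(4)) = −1/720 · (-1.96008e-07 − (-0.00732422)) = -1.01723e-05.
After k=2: 0.00742424.
Correction k=3: B_{6}/6! · (f^{(5)}(18) − f^{(5)}(4)) = 1/30240 · (-3.38779e-08 − (-0.0256348)) = 8.47709e-07.

S_3 ≈ 0.00742509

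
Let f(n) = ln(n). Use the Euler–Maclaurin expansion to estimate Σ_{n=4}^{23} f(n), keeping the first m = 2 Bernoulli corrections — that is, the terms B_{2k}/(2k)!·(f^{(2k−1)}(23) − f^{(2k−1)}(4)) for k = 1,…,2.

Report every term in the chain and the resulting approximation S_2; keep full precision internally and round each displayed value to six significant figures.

The integral term ∫_4^23 ln(x) dx = 47.5712.
½[f(4) + f(23)] = ½[1.38629 + 3.13549] = 2.26089.
Running total after boundary: 49.8321.
Correction k=1: B_{2}/2! · (f^{(1)}(23) − f^{(1)}(4)) = 1/12 · (0.0434783 − 0.250000) = -0.0172101.
After k=1: 49.8149.
Correction k=2: B_{4}/4! · (f^{(3)}(23) − f^{(3)}(4)) = −1/720 · (0.000164379 − 0.0312500) = 4.31745e-05.

S_2 ≈ 49.8149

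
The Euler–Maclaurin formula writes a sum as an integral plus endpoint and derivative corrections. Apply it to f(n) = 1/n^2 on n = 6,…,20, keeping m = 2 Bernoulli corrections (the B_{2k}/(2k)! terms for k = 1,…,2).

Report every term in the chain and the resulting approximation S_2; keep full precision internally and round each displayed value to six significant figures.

S_2 ≈ 0.132552

Integral: ∫_6^20 1/x^2 dx = 0.116667.
½[f(6) + f(20)] = ½[0.0277778 + 0.00250000] = 0.0151389.
So far: 0.131806.
Correction k=1: B_{2}/2! · (f^{(1)}(20) − f^{(1)}(6)) = 1/12 · (-0.000250000 − (-0.00925926)) = 0.000750772.
Partial sum through k=1: 0.132556.
Correction k=2: B_{4}/4! · (f^{(3)}(20) − f^{(3)}(6)) = −1/720 · (-7.50000e-06 − (-0.00308642)) = -4.27628e-06.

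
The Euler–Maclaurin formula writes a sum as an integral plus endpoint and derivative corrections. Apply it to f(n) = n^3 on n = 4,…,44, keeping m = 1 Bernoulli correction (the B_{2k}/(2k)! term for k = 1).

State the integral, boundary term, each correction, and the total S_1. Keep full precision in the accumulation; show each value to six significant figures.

S_1 ≈ 980064

Integral: ∫_4^44 x^3 dx = 936960.
Endpoint term: (f(4) + f(44))/2 = (64.0000 + 85184.0)/2 = 42624.0.
Integral + boundary = 979584.
Order-1 term: 1/12 · (5808.00 − 48.0000) = 480.000.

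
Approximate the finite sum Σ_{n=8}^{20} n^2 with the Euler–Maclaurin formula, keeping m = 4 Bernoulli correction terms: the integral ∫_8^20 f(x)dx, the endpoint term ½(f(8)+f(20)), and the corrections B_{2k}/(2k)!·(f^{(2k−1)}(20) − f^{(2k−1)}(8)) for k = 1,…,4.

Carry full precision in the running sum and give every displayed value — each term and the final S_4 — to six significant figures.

S_4 ≈ 2730.00

The integral term ∫_8^20 x^2 dx = 2496.00.
Boundary: ½(f(8) + f(20)) = ½(64.0000 + 400.000) = 232.000.
Integral + boundary = 2728.00.
Correction k=1: B_{2}/2! · (f^{(1)}(20) − f^{(1)}(8)) = 1/12 · (40.0000 − 16.0000) = 2.00000.
After k=1: 2730.00.
Correction k=2: B_{4}/4! · (f^{(3)}(20) − f^{(3)}(8)) = −1/720 · (0.00000 − 0.00000) = 0.00000.
After k=2: 2730.00.
Correction k=3: B_{6}/6! · (f^{(5)}(20) − f^{(5)}(8)) = 1/30240 · (0.00000 − 0.00000) = 0.00000.
After k=3: 2730.00.
Correction k=4: B_{8}/8! · (f^{(7)}(20) − f^{(7)}(8)) = −1/1209600 · (0.00000 − 0.00000) = 0.00000.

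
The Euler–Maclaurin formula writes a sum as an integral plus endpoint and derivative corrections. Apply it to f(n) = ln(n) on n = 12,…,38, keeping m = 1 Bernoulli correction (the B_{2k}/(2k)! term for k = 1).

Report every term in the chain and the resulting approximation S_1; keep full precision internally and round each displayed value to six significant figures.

∫_12^38 ln(x) dx evaluates to 82.4094.
½[f(12) + f(38)] = ½[2.48491 + 3.63759] = 3.06125.
Running total after boundary: 85.4706.
Correction k=1: B_{2}/2! · (f^{(1)}(38) − f^{(1)}(12)) = 1/12 · (0.0263158 − 0.0833333) = -0.00475146.

S_1 ≈ 85.4659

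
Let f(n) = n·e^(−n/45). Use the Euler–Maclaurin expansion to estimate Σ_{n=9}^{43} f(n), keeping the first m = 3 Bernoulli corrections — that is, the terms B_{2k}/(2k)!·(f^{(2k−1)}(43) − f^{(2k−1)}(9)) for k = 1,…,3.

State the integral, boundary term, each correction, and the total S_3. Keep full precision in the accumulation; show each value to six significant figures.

Integral: ∫_9^43 x·e^(−x/45) dx = 466.506.
Endpoint term: (f(9) + f(43))/2 = (7.36858 + 16.5377)/2 = 11.9532.
Running total after boundary: 478.459.
Order-1 term: 1/12 · (0.0170933 − 0.654985) = -0.0531576.
After k=1: 478.406.
Order-2 term: −1/720 · (0.000388291 − 0.00113207) = 1.03303e-06.
After k=2: 478.406.
Order-3 term: 1/30240 · (3.79329e-07 − 9.58368e-07) = -1.91481e-11.

S_3 ≈ 478.406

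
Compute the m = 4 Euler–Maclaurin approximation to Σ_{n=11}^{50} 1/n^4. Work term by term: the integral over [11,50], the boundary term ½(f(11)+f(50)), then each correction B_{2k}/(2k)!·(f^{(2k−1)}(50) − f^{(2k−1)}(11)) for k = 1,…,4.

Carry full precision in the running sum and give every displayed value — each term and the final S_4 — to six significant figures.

S_4 ≈ 0.000284062

The integral term ∫_11^50 1/x^4 dx = 0.000247772.
½[f(11) + f(50)] = ½[6.83013e-05 + 1.60000e-07] = 3.42307e-05.
Integral + boundary = 0.000282002.
Order-1 term: 1/12 · (-1.28000e-08 − (-2.48369e-05)) = 2.06867e-06.
Partial sum through k=1: 0.000284071.
Order-2 term: −1/720 · (-1.53600e-10 − (-6.15790e-06)) = -8.55242e-09.
Partial sum through k=2: 0.000284062.
Order-3 term: 1/30240 · (-3.44064e-12 − (-2.84994e-06)) = 9.42438e-11.
Partial sum through k=3: 0.000284062.
Order-4 term: −1/1209600 · (-1.23863e-13 − (-2.11979e-06)) = -1.75247e-12.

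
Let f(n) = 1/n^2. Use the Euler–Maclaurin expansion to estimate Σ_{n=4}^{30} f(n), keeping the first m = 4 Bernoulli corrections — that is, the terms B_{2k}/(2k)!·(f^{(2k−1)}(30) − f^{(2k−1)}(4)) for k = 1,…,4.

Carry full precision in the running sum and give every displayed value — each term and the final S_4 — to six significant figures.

S_4 ≈ 0.251039

∫_4^30 1/x^2 dx evaluates to 0.216667.
Boundary: ½(f(4) + f(30)) = ½(0.0625000 + 0.00111111) = 0.0318056.
So far: 0.248472.
Correction k=1: B_{2}/2! · (f^{(1)}(30) − f^{(1)}(4)) = 1/12 · (-7.40741e-05 − (-0.0312500)) = 0.00259799.
Partial sum through k=1: 0.251070.
Correction k=2: B_{4}/4! · (f^{(3)}(30) − f^{(3)}(4)) = −1/720 · (-9.87654e-07 − (-0.0234375)) = -3.25507e-05.
Partial sum through k=2: 0.251038.
Correction k=3: B_{6}/6! · (f^{(5)}(30) − f^{(5)}(4)) = 1/30240 · (-3.29218e-08 − (-0.0439453)) = 1.45322e-06.
Partial sum through k=3: 0.251039.
Correction k=4: B_{8}/8! · (f^{(7)}(30) − f^{(7)}(4)) = −1/1209600 · (-2.04847e-09 − (-0.153809)) = -1.27157e-07.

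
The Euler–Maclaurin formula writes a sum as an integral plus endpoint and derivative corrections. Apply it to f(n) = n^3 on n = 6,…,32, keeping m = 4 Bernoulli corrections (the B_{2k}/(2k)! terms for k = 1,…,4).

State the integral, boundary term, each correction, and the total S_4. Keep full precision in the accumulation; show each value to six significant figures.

S_4 ≈ 278559

∫_6^32 x^3 dx evaluates to 261820.
½[f(6) + f(32)] = ½[216.000 + 32768.0] = 16492.0.
Running total after boundary: 278312.
Order-1 term: 1/12 · (3072.00 − 108.000) = 247.000.
Partial sum through k=1: 278559.
Order-2 term: −1/720 · (6.00000 − 6.00000) = 0.00000.
Partial sum through k=2: 278559.
Order-3 term: 1/30240 · (0.00000 − 0.00000) = 0.00000.
Partial sum through k=3: 278559.
Order-4 term: −1/1209600 · (0.00000 − 0.00000) = 0.00000.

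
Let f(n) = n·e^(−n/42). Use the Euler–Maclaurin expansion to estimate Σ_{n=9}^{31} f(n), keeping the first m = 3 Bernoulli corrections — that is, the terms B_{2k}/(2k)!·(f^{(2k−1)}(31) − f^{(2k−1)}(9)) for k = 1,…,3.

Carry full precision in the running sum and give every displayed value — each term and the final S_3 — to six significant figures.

∫_9^31 x·e^(−x/42) dx evaluates to 263.226.
Endpoint term: (f(9) + f(31))/2 = (7.26406 + 14.8187)/2 = 11.0414.
Integral + boundary = 274.267.
k=1: B_{2}/(2)! × [f^{(1)}(31) − f^{(1)}(9)] = 1/12 × (0.125197 − 0.634164) = -0.0424139.
Partial sum through k=1: 274.225.
k=2: B_{4}/(4)! × [f^{(3)}(31) − f^{(3)}(9)] = −1/720 × (0.000612950 − 0.00127460) = 9.18962e-07.
Partial sum through k=2: 274.225.
k=3: B_{6}/(6)! × [f^{(5)}(31) − f^{(5)}(9)] = 1/30240 × (6.54720e-07 − 1.24133e-06) = -1.93984e-11.

S_3 ≈ 274.225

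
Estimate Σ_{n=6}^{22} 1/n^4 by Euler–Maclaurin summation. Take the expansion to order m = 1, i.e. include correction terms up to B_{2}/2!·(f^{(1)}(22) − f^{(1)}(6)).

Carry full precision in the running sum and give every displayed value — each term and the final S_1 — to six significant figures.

S_1 ≈ 0.00194264

∫_6^22 1/x^4 dx evaluates to 0.00151191.
½[f(6) + f(22)] = ½[0.000771605 + 4.26883e-06] = 0.000387937.
So far: 0.00189984.
k=1: B_{2}/(2)! × [f^{(1)}(22) − f^{(1)}(6)] = 1/12 × (-7.76152e-07 − (-0.000514403)) = 4.28023e-05.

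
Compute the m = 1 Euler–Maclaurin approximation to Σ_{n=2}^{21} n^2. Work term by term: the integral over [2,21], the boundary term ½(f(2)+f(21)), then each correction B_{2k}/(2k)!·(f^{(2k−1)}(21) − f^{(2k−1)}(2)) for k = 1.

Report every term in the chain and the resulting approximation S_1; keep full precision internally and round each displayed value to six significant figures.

S_1 ≈ 3310.00

The integral term ∫_2^21 x^2 dx = 3084.33.
Boundary: ½(f(2) + f(21)) = ½(4.00000 + 441.000) = 222.500.
So far: 3306.83.
Correction k=1: B_{2}/2! · (f^{(1)}(21) − f^{(1)}(2)) = 1/12 · (42.0000 − 4.00000) = 3.16667.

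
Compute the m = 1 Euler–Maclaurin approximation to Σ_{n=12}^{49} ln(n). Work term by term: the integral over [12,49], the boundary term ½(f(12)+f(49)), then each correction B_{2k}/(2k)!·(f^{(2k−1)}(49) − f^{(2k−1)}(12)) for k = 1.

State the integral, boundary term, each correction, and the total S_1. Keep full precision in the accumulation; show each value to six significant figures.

S_1 ≈ 127.063

Integral: ∫_12^49 ln(x) dx = 123.880.
Endpoint term: (f(12) + f(49))/2 = (2.48491 + 3.89182)/2 = 3.18836.
Integral + boundary = 127.069.
Correction k=1: B_{2}/2! · (f^{(1)}(49) − f^{(1)}(12)) = 1/12 · (0.0204082 − 0.0833333) = -0.00524376.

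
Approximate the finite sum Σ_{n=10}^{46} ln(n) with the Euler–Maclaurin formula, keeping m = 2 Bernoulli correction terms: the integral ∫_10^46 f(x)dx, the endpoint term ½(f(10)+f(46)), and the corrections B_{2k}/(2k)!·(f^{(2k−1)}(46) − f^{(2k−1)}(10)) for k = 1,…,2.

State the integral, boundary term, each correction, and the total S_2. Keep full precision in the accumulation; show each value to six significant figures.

Integral: ∫_10^46 ln(x) dx = 117.092.
Endpoint term: (f(10) + f(46))/2 = (2.30259 + 3.82864)/2 = 3.06561.
Integral + boundary = 120.157.
Correction k=1: B_{2}/2! · (f^{(1)}(46) − f^{(1)}(10)) = 1/12 · (0.0217391 − 0.100000) = -0.00652174.
After k=1: 120.151.
Correction k=2: B_{4}/4! · (f^{(3)}(46) − f^{(3)}(10)) = −1/720 · (2.05474e-05 − 0.00200000) = 2.74924e-06.

S_2 ≈ 120.151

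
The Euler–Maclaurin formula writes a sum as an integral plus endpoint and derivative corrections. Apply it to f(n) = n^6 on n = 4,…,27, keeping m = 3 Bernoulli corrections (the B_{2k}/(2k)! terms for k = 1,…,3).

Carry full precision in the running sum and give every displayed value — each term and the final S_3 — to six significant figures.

Integral: ∫_4^27 x^6 dx = 1.49433e+09.
Endpoint term: (f(4) + f(27))/2 = (4096.00 + 3.87420e+08)/2 = 1.93712e+08.
So far: 1.68805e+09.
Order-1 term: 1/12 · (8.60934e+07 − 6144.00) = 7.17394e+06.
Partial sum through k=1: 1.69522e+09.
Order-2 term: −1/720 · (2.36196e+06 − 7680.00) = -3269.83.
Partial sum through k=2: 1.69522e+09.
Order-3 term: 1/30240 · (19440.0 − 2880.00) = 0.547619.

S_3 ≈ 1.69522e+09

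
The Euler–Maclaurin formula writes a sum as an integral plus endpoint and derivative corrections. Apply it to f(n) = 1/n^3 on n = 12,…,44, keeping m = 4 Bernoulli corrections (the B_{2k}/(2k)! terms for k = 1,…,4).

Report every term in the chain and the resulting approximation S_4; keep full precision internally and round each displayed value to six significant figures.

The integral term ∫_12^44 1/x^3 dx = 0.00321396.
Endpoint term: (f(12) + f(44))/2 = (0.000578704 + 1.17393e-05)/2 = 0.000295221.
Running total after boundary: 0.00350918.
Order-1 term: 1/12 · (-8.00406e-07 − (-0.000144676)) = 1.19896e-05.
After k=1: 0.00352117.
Order-2 term: −1/720 · (-8.26866e-09 − (-2.00939e-05)) = -2.78967e-08.
After k=2: 0.00352114.
Order-3 term: 1/30240 · (-1.79382e-10 − (-5.86071e-06)) = 1.93801e-10.
After k=3: 0.00352114.
Order-4 term: −1/1209600 · (-6.67124e-12 − (-2.93036e-06)) = -2.42258e-12.

S_4 ≈ 0.00352114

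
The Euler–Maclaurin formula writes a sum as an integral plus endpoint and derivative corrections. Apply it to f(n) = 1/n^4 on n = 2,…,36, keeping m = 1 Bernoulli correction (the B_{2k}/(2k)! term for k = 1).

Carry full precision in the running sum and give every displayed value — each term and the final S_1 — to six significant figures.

S_1 ≈ 0.0833265

Integral: ∫_2^36 1/x^4 dx = 0.0416595.
Endpoint term: (f(2) + f(36))/2 = (0.0625000 + 5.95374e-07)/2 = 0.0312503.
Integral + boundary = 0.0729098.
k=1: B_{2}/(2)! × [f^{(1)}(36) − f^{(1)}(2)] = 1/12 × (-6.61527e-08 − (-0.125000)) = 0.0104167.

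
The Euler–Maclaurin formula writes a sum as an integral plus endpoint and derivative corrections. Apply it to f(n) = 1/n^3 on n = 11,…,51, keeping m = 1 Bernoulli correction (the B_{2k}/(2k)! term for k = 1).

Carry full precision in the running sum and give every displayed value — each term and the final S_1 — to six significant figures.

S_1 ≈ 0.00433646

The integral term ∫_11^51 1/x^3 dx = 0.00394000.
Endpoint term: (f(11) + f(51))/2 = (0.000751315 + 7.53858e-06)/2 = 0.000379427.
So far: 0.00431942.
k=1: B_{2}/(2)! × [f^{(1)}(51) − f^{(1)}(11)] = 1/12 × (-4.43446e-07 − (-0.000204904)) = 1.70384e-05.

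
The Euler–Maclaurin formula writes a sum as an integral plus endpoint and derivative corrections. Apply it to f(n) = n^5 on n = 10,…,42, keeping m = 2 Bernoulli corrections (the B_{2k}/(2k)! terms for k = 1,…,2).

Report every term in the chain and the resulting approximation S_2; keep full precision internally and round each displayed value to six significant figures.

The integral term ∫_10^42 x^5 dx = 9.14672e+08.
Endpoint term: (f(10) + f(42))/2 = (100000 + 1.30691e+08)/2 = 6.53956e+07.
Integral + boundary = 9.80068e+08.
Correction k=1: B_{2}/2! · (f^{(1)}(42) − f^{(1)}(10)) = 1/12 · (1.55585e+07 − 50000.0) = 1.29237e+06.
Running total after k=1: 9.81360e+08.
Correction k=2: B_{4}/4! · (f^{(3)}(42) − f^{(3)}(10)) = −1/720 · (105840 − 6000.00) = -138.667.

S_2 ≈ 9.81360e+08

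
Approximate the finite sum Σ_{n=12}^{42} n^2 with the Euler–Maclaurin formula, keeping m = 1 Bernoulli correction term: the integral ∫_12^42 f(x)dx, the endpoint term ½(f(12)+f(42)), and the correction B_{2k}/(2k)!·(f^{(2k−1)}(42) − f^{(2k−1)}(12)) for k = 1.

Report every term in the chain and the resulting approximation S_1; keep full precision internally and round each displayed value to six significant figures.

The integral term ∫_12^42 x^2 dx = 24120.0.
½[f(12) + f(42)] = ½[144.000 + 1764.00] = 954.000.
So far: 25074.0.
Correction k=1: B_{2}/2! · (f^{(1)}(42) − f^{(1)}(12)) = 1/12 · (84.0000 − 24.0000) = 5.00000.

S_1 ≈ 25079.0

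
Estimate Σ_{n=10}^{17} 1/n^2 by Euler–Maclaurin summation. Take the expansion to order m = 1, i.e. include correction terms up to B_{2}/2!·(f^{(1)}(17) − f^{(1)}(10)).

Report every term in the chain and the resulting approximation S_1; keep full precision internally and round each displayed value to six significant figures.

S_1 ≈ 0.0480393

The integral term ∫_10^17 1/x^2 dx = 0.0411765.
½[f(10) + f(17)] = ½[0.0100000 + 0.00346021] = 0.00673010.
Running total after boundary: 0.0479066.
k=1: B_{2}/(2)! × [f^{(1)}(17) − f^{(1)}(10)] = 1/12 × (-0.000407083 − (-0.00200000)) = 0.000132743.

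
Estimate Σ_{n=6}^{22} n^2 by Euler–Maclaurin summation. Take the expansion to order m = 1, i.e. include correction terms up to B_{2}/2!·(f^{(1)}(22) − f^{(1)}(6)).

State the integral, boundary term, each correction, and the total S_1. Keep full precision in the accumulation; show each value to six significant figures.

The integral term ∫_6^22 x^2 dx = 3477.33.
Endpoint term: (f(6) + f(22))/2 = (36.0000 + 484.000)/2 = 260.000.
Running total after boundary: 3737.33.
k=1: B_{2}/(2)! × [f^{(1)}(22) − f^{(1)}(6)] = 1/12 × (44.0000 − 12.0000) = 2.66667.

S_1 ≈ 3740.00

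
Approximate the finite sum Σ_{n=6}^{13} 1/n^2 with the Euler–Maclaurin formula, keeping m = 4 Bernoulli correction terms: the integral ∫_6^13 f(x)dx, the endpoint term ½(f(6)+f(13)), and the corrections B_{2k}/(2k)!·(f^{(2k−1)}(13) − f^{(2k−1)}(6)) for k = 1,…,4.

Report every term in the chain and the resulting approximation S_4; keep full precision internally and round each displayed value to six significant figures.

Integral: ∫_6^13 1/x^2 dx = 0.0897436.
Endpoint term: (f(6) + f(13))/2 = (0.0277778 + 0.00591716)/2 = 0.0168475.
Integral + boundary = 0.106591.
Order-1 term: 1/12 · (-0.000910332 − (-0.00925926)) = 0.000695744.
After k=1: 0.107287.
Order-2 term: −1/720 · (-6.46390e-05 − (-0.00308642)) = -4.19692e-06.
After k=2: 0.107283.
Order-3 term: 1/30240 · (-1.14744e-05 − (-0.00257202)) = 8.46740e-08.
After k=3: 0.107283.
Order-4 term: −1/1209600 · (-3.80216e-06 − (-0.00400091)) = -3.30449e-09.

S_4 ≈ 0.107283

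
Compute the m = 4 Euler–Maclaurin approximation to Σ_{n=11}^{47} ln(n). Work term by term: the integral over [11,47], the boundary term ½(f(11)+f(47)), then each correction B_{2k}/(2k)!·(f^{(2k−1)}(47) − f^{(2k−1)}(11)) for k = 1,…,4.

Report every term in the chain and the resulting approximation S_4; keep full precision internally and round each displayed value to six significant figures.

S_4 ≈ 121.698

The integral term ∫_11^47 ln(x) dx = 118.580.
Endpoint term: (f(11) + f(47))/2 = (2.39790 + 3.85015)/2 = 3.12402.
Running total after boundary: 121.704.
k=1: B_{2}/(2)! × [f^{(1)}(47) − f^{(1)}(11)] = 1/12 × (0.0212766 − 0.0909091) = -0.00580271.
After k=1: 121.698.
k=2: B_{4}/(4)! × [f^{(3)}(47) − f^{(3)}(11)] = −1/720 × (1.92636e-05 − 0.00150263) = 2.06023e-06.
After k=2: 121.698.
k=3: B_{6}/(6)! × [f^{(5)}(47) − f^{(5)}(11)] = 1/30240 × (1.04646e-07 − 0.000149021) = -4.92449e-09.
After k=3: 121.698.
k=4: B_{8}/(8)! × [f^{(7)}(47) − f^{(7)}(11)] = −1/1209600 × (1.42117e-09 − 3.69474e-05) = 3.05440e-11.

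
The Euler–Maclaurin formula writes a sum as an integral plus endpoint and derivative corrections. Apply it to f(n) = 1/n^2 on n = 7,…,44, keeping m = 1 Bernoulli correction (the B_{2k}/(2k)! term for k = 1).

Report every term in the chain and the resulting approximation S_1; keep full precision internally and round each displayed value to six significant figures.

S_1 ≈ 0.131076

Integral: ∫_7^44 1/x^2 dx = 0.120130.
½[f(7) + f(44)] = ½[0.0204082 + 0.000516529] = 0.0104623.
Integral + boundary = 0.130592.
Correction k=1: B_{2}/2! · (f^{(1)}(44) − f^{(1)}(7)) = 1/12 · (-2.34786e-05 − (-0.00583090)) = 0.000483952.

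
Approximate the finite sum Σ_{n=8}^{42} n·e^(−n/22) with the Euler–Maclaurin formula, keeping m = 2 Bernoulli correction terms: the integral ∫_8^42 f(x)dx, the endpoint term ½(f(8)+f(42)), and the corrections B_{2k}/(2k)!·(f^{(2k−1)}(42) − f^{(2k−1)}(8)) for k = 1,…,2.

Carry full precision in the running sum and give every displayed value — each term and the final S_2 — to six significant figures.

S_2 ≈ 255.953

Integral: ∫_8^42 x·e^(−x/22) dx = 250.108.
½[f(8) + f(42)] = ½[5.56115 + 6.22503] = 5.89309.
So far: 256.001.
Correction k=1: B_{2}/2! · (f^{(1)}(42) − f^{(1)}(8)) = 1/12 · (-0.134741 − 0.442364) = -0.0480921.
After k=1: 255.953.
Correction k=2: B_{4}/4! · (f^{(3)}(42) − f^{(3)}(8)) = −1/720 · (0.000334069 − 0.00378647) = 4.79500e-06.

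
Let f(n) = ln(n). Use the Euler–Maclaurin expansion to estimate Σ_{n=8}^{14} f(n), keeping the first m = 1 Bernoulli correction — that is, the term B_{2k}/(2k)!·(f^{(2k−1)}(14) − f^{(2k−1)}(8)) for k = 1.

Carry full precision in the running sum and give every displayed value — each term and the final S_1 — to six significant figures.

Integral: ∫_8^14 ln(x) dx = 14.3113.
½[f(8) + f(14)] = ½[2.07944 + 2.63906] = 2.35925.
So far: 16.6705.
Order-1 term: 1/12 · (0.0714286 − 0.125000) = -0.00446429.

S_1 ≈ 16.6661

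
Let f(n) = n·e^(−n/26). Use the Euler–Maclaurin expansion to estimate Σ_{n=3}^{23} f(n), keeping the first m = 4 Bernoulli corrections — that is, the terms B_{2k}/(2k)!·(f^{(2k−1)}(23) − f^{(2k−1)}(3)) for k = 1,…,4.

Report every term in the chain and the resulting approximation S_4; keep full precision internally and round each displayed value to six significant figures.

S_4 ≈ 151.854

∫_3^23 x·e^(−x/26) dx evaluates to 145.832.
Endpoint term: (f(3) + f(23))/2 = (2.67307 + 9.49608)/2 = 6.08457.
Running total after boundary: 151.916.
k=1: B_{2}/(2)! × [f^{(1)}(23) − f^{(1)}(3)] = 1/12 × (0.0476392 − 0.788213) = -0.0617145.
Partial sum through k=1: 151.854.
k=2: B_{4}/(4)! × [f^{(3)}(23) − f^{(3)}(3)] = −1/720 × (0.00129199 − 0.00380216) = 3.48635e-06.
Partial sum through k=2: 151.854.
k=3: B_{6}/(6)! × [f^{(5)}(23) − f^{(5)}(3)] = 1/30240 × (3.71821e-06 − 9.52415e-06) = -1.91995e-10.
Partial sum through k=3: 151.854.
k=4: B_{8}/(8)! × [f^{(7)}(23) − f^{(7)}(3)] = −1/1209600 × (8.17335e-09 − 1.98577e-08) = 9.65967e-15.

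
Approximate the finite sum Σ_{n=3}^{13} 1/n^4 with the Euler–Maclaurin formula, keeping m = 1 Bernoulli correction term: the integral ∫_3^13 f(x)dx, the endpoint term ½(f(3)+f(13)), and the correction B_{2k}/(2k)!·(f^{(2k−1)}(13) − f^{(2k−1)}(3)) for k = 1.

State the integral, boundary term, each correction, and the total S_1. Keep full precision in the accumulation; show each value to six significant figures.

S_1 ≈ 0.0197551

The integral term ∫_3^13 1/x^4 dx = 0.0121940.
Endpoint term: (f(3) + f(13))/2 = (0.0123457 + 3.50128e-05)/2 = 0.00619035.
So far: 0.0183843.
Correction k=1: B_{2}/2! · (f^{(1)}(13) − f^{(1)}(3)) = 1/12 · (-1.07732e-05 − (-0.0164609)) = 0.00137084.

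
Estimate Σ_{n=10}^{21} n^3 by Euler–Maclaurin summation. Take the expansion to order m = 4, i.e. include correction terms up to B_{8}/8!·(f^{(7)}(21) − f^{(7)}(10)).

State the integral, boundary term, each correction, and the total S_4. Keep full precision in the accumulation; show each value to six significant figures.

S_4 ≈ 51336.0

∫_10^21 x^3 dx evaluates to 46120.2.
½[f(10) + f(21)] = ½[1000.00 + 9261.00] = 5130.50.
So far: 51250.8.
Correction k=1: B_{2}/2! · (f^{(1)}(21) − f^{(1)}(10)) = 1/12 · (1323.00 − 300.000) = 85.2500.
After k=1: 51336.0.
Correction k=2: B_{4}/4! · (f^{(3)}(21) − f^{(3)}(10)) = −1/720 · (6.00000 − 6.00000) = 0.00000.
After k=2: 51336.0.
Correction k=3: B_{6}/6! · (f^{(5)}(21) − f^{(5)}(10)) = 1/30240 · (0.00000 − 0.00000) = 0.00000.
After k=3: 51336.0.
Correction k=4: B_{8}/8! · (f^{(7)}(21) − f^{(7)}(10)) = −1/1209600 · (0.00000 − 0.00000) = 0.00000.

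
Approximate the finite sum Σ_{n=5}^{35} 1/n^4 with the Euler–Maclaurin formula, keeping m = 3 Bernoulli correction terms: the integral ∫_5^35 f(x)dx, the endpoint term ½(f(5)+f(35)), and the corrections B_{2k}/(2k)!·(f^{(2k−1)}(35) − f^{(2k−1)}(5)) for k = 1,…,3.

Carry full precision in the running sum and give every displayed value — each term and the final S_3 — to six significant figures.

The integral term ∫_5^35 1/x^4 dx = 0.00265889.
Boundary: ½(f(5) + f(35)) = ½(0.00160000 + 6.66389e-07) = 0.000800333.
Integral + boundary = 0.00345923.
Order-1 term: 1/12 · (-7.61587e-08 − (-0.00128000)) = 0.000106660.
After k=1: 0.00356589.
Order-2 term: −1/720 · (-1.86511e-09 − (-0.00153600)) = -2.13333e-06.
After k=2: 0.00356375.
Order-3 term: 1/30240 · (-8.52623e-11 − (-0.00344064)) = 1.13778e-07.

S_3 ≈ 0.00356387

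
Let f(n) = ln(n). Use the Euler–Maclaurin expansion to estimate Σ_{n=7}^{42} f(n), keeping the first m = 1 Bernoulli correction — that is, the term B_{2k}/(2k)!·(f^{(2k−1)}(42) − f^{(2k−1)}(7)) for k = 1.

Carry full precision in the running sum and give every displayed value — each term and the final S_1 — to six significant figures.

The integral term ∫_7^42 ln(x) dx = 108.361.
Boundary: ½(f(7) + f(42)) = ½(1.94591 + 3.73767) = 2.84179.
So far: 111.203.
Order-1 term: 1/12 · (0.0238095 − 0.142857) = -0.00992063.

S_1 ≈ 111.193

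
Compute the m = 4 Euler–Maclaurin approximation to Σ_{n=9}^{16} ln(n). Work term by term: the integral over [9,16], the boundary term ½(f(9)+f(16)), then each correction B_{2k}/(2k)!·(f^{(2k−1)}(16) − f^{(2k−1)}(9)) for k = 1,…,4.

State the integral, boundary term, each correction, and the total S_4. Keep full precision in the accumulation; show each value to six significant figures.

Integral: ∫_9^16 ln(x) dx = 17.5864.
Endpoint term: (f(9) + f(16))/2 = (2.19722 + 2.77259)/2 = 2.48491.
Running total after boundary: 20.0713.
k=1: B_{2}/(2)! × [f^{(1)}(16) − f^{(1)}(9)] = 1/12 × (0.0625000 − 0.111111) = -0.00405093.
Partial sum through k=1: 20.0673.
k=2: B_{4}/(4)! × [f^{(3)}(16) − f^{(3)}(9)] = −1/720 × (0.000488281 − 0.00274348) = 3.13223e-06.
Partial sum through k=2: 20.0673.
k=3: B_{6}/(6)! × [f^{(5)}(16) − f^{(5)}(9)] = 1/30240 × (2.28882e-05 − 0.000406442) = -1.26837e-08.
Partial sum through k=3: 20.0673.
k=4: B_{8}/(8)! × [f^{(7)}(16) − f^{(7)}(9)] = −1/1209600 × (2.68221e-06 − 0.000150534) = 1.22232e-10.

S_4 ≈ 20.0673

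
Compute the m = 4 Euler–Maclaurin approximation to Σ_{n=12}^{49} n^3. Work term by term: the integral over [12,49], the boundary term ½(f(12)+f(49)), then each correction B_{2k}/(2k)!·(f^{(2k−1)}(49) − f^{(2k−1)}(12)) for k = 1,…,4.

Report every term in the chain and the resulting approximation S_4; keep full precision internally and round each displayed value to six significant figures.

Integral: ∫_12^49 x^3 dx = 1.43602e+06.
Endpoint term: (f(12) + f(49))/2 = (1728.00 + 117649)/2 = 59688.5.
Running total after boundary: 1.49570e+06.
Order-1 term: 1/12 · (7203.00 − 432.000) = 564.250.
Running total after k=1: 1.49627e+06.
Order-2 term: −1/720 · (6.00000 − 6.00000) = 0.00000.
Running total after k=2: 1.49627e+06.
Order-3 term: 1/30240 · (0.00000 − 0.00000) = 0.00000.
Running total after k=3: 1.49627e+06.
Order-4 term: −1/1209600 · (0.00000 − 0.00000) = 0.00000.

S_4 ≈ 1.49627e+06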